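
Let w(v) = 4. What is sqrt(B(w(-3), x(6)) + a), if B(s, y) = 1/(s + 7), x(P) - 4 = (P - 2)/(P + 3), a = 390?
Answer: sqrt(47201)/11 ≈ 19.751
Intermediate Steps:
x(P) = 4 + (-2 + P)/(3 + P) (x(P) = 4 + (P - 2)/(P + 3) = 4 + (-2 + P)/(3 + P))
B(s, y) = 1/(7 + s)
sqrt(B(w(-3), x(6)) + a) = sqrt(1/(7 + 4) + 390) = sqrt(1/11 + 390) = sqrt(4291/11) = sqrt(47201)/11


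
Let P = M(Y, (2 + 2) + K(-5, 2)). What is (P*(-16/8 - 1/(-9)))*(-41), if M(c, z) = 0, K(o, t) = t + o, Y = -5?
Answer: 0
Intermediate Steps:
K(o, t) = o + t
P = 0
(P*(-16/8 - 1/(-9)))*(-41) = (0*(-16/8 - 1/(-9)))*(-41) = (0*(-16*1/8 - 1*(-1/9)))*(-41) = (0*(-2 + 1/9))*(-41) = (0*(-17/9))*(-41) = 0*(-41) = 0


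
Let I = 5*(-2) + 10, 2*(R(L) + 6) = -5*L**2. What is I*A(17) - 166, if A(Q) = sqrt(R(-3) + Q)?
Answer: -166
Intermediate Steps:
R(L) = -6 - 5*L**2/2 (R(L) = -6 + (-5*L**2)/2 = -6 - 5*L**2/2)
I = 0 (I = -10 + 10 = 0)
A(Q) = sqrt(-57/2 + Q) (A(Q) = sqrt((-6 - 5/2*(-3)**2) + Q) = sqrt((-6 - 5/2*9) + Q) = sqrt((-6 - 45/2) + Q) = sqrt(-57/2 + Q))
I*A(17) - 166 = 0*(sqrt(-114 + 4*17)/2) - 166 = 0*(sqrt(-114 + 68)/2) - 166 = 0*(sqrt(-46)/2) - 166 = 0*((I*sqrt(46))/2) - 166 = 0*(I*sqrt(46)/2) - 166 = 0 - 166 = -166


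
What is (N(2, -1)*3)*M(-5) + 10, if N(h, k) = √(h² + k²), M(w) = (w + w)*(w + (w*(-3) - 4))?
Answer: 10 - 180*√5 ≈ -392.49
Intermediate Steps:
M(w) = 2*w*(-4 - 2*w) (M(w) = (2*w)*(w + (-3*w - 4)) = (2*w)*(w + (-4 - 3*w)) = (2*w)*(-4 - 2*w) = 2*w*(-4 - 2*w))
(N(2, -1)*3)*M(-5) + 10 = (√(2² + (-1)²)*3)*(-4*(-5)*(2 - 5)) + 10 = (√(4 + 1)*3)*(-4*(-5)*(-3)) + 10 = (√5*3)*(-60) + 10 = (3*√5)*(-60) + 10 = -180*√5 + 10 = 10 - 180*√5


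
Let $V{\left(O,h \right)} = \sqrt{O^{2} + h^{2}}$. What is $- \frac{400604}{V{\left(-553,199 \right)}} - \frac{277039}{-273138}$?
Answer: $\frac{277039}{273138} - \frac{200302 \sqrt{345410}}{172705} \approx -680.61$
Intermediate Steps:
$- \frac{400604}{V{\left(-553,199 \right)}} - \frac{277039}{-273138} = - \frac{400604}{\sqrt{\left(-553\right)^{2} + 199^{2}}} - \frac{277039}{-273138} = - \frac{400604}{\sqrt{305809 + 39601}} - - \frac{277039}{273138} = - \frac{400604}{\sqrt{345410}} + \frac{277039}{273138} = - 400604 \frac{\sqrt{345410}}{345410} + \frac{277039}{273138} = - \frac{200302 \sqrt{345410}}{172705} + \frac{277039}{273138} = \frac{277039}{273138} - \frac{200302 \sqrt{345410}}{172705}$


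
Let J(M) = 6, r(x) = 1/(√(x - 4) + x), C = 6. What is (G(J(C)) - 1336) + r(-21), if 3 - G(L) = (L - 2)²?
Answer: -628655/466 - 5*I/466 ≈ -1349.0 - 0.01073*I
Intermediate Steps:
r(x) = 1/(x + √(-4 + x)) (r(x) = 1/(√(-4 + x) + x) = 1/(x + √(-4 + x)))
G(L) = 3 - (-2 + L)² (G(L) = 3 - (L - 2)² = 3 - (-2 + L)²)
(G(J(C)) - 1336) + r(-21) = ((3 - (-2 + 6)²) - 1336) + 1/(-21 + √(-4 - 21)) = ((3 - 1*4²) - 1336) + 1/(-21 + √(-25)) = ((3 - 1*16) - 1336) + 1/(-21 + 5*I) = ((3 - 16) - 1336) + (-21 - 5*I)/466 = (-13 - 1336) + (-21 - 5*I)/466 = -1349 + (-21 - 5*I)/466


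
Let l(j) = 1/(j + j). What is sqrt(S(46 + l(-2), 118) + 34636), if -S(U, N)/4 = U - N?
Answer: 5*sqrt(1397) ≈ 186.88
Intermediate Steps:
l(j) = 1/(2*j)
S(U, N) = -4*U + 4*N (S(U, N) = -4*(U - N) = -4*U + 4*N)
sqrt(S(46 + l(-2), 118) + 34636) = sqrt((-4*(46 + (1/2)/(-2)) + 4*118) + 34636) = sqrt((-4*(46 + (1/2)*(-1/2)) + 472) + 34636) = sqrt((-4*(46 - 1/4) + 472) + 34636) = sqrt((-4*183/4 + 472) + 34636) = sqrt((-183 + 472) + 34636) = sqrt(289 + 34636) = sqrt(34925) = 5*sqrt(1397)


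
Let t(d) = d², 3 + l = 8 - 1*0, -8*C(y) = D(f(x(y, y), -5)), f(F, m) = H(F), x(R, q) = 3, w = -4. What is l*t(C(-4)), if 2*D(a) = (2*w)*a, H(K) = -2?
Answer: 5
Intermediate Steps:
f(F, m) = -2
D(a) = -4*a (D(a) = ((2*(-4))*a)/2 = (-8*a)/2 = -4*a)
C(y) = -1 (C(y) = -(-1)*(-2)/2 = -⅛*8 = -1)
l = 5 (l = -3 + (8 - 1*0) = -3 + (8 + 0) = -3 + 8 = 5)
l*t(C(-4)) = 5*(-1)² = 5*1 = 5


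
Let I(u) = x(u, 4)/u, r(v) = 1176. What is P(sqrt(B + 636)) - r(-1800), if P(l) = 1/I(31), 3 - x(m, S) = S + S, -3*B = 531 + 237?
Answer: -5911/5 ≈ -1182.2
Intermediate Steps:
B = -256 (B = -(531 + 237)/3 = -1/3*768 = -256)
x(m, S) = 3 - 2*S (x(m, S) = 3 - (S + S) = 3 - 2*S)
I(u) = -5/u (I(u) = (3 - 2*4)/u = (3 - 8)/u = -5/u)
P(l) = -31/5 (P(l) = 1/(-5/31) = -31/5)
P(sqrt(B + 636)) - r(-1800) = -31/5 - 1*1176 = -31/5 - 1176 = -5911/5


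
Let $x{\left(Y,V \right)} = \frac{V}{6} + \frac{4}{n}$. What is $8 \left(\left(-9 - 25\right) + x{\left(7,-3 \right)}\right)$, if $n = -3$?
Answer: $- \frac{860}{3} \approx -286.67$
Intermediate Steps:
$x{\left(Y,V \right)} = - \frac{4}{3} + \frac{V}{6}$ ($x{\left(Y,V \right)} = \frac{V}{6} + \frac{4}{-3} = V \frac{1}{6} + 4 \left(- \frac{1}{3}\right) = \frac{V}{6} - \frac{4}{3} = - \frac{4}{3} + \frac{V}{6}$)
$8 \left(\left(-9 - 25\right) + x{\left(7,-3 \right)}\right) = 8 \left(\left(-9 - 25\right) + \left(- \frac{4}{3} + \frac{1}{6} \left(-3\right)\right)\right) = 8 \left(-34 - \frac{11}{6}\right) = 8 \left(- \frac{215}{6}\right) = - \frac{860}{3}$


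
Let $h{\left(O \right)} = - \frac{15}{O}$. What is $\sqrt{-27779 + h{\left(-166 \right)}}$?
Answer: $\frac{i \sqrt{765475634}}{166} \approx 166.67 i$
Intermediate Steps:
$\sqrt{-27779 + h{\left(-166 \right)}} = \sqrt{-27779 - \frac{15}{-166}} = \sqrt{-27779 - - \frac{15}{166}} = \sqrt{-27779 + \frac{15}{166}} = \sqrt{- \frac{4611299}{166}} = \frac{i \sqrt{765475634}}{166}$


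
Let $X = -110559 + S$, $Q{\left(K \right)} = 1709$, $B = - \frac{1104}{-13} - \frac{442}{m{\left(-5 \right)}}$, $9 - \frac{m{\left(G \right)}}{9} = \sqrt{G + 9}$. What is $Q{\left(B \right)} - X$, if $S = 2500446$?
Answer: $-2388178$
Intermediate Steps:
$m{\left(G \right)} = 81 - 9 \sqrt{9 + G}$ ($m{\left(G \right)} = 81 - 9 \sqrt{G + 9} = 81 - 9 \sqrt{9 + G}$)
$B = \frac{63806}{819}$ ($B = - \frac{1104}{-13} - \frac{442}{81 - 9 \sqrt{9 - 5}} = \left(-1104\right) \left(- \frac{1}{13}\right) - \frac{442}{81 - 9 \sqrt{4}} = \frac{1104}{13} - \frac{442}{81 - 18} = \frac{1104}{13} - \frac{442}{63} = \frac{63806}{819} \approx 77.907$)
$X = 2389887$ ($X = -110559 + 2500446 = 2389887$)
$Q{\left(B \right)} - X = 1709 - 2389887 = -2388178$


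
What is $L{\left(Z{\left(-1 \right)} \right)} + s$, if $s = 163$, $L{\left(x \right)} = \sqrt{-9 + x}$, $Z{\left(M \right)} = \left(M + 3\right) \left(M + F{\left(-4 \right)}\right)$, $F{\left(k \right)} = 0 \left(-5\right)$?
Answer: $163 + i \sqrt{11} \approx 163.0 + 3.3166 i$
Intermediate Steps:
$F{\left(k \right)} = 0$
$Z{\left(M \right)} = M \left(3 + M\right)$ ($Z{\left(M \right)} = \left(M + 3\right) \left(M + 0\right) = \left(3 + M\right) M = M \left(3 + M\right)$)
$L{\left(Z{\left(-1 \right)} \right)} + s = \sqrt{-9 - \left(3 - 1\right)} + 163 = \sqrt{-9 - 2} + 163 = \sqrt{-11} + 163 = i \sqrt{11} + 163 = 163 + i \sqrt{11}$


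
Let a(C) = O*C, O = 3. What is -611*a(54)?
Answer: -98982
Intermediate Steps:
a(C) = 3*C
-611*a(54) = -1833*54 = -611*162 = -98982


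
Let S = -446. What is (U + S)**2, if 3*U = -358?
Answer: 2876416/9 ≈ 3.1960e+5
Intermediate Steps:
U = -358/3 (U = (1/3)*(-358) = -358/3 ≈ -119.33)
(U + S)**2 = (-358/3 - 446)**2 = (-1696/3)**2 = 2876416/9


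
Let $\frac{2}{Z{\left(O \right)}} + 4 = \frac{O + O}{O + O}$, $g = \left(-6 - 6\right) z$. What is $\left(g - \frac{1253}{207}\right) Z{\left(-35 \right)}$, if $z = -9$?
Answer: $- \frac{42206}{621} \approx -67.965$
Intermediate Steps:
$g = 108$ ($g = \left(-6 - 6\right) \left(-9\right) = \left(-12\right) \left(-9\right) = 108$)
$Z{\left(O \right)} = - \frac{2}{3}$ ($Z{\left(O \right)} = \frac{2}{-4 + \frac{O + O}{O + O}} = \frac{2}{-4 + \frac{2 O}{2 O}} = \frac{2}{-4 + 2 O \frac{1}{2 O}} = \frac{2}{-4 + 1} = \frac{2}{-3} = 2 \left(- \frac{1}{3}\right) = - \frac{2}{3}$)
$\left(g - \frac{1253}{207}\right) Z{\left(-35 \right)} = \left(108 - \frac{1253}{207}\right) \left(- \frac{2}{3}\right) = \frac{21103}{207} \left(- \frac{2}{3}\right) = - \frac{42206}{621}$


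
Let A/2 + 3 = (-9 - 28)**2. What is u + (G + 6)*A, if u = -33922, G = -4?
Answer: -28458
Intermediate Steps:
A = 2732 (A = -6 + 2*(-9 - 28)**2 = -6 + 2*(-37)**2 = -6 + 2*1369 = -6 + 2738 = 2732)
u + (G + 6)*A = -33922 + (-4 + 6)*2732 = -33922 + 2*2732 = -33922 + 5464 = -28458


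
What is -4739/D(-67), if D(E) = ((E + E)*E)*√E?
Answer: 4739*I*√67/601526 ≈ 0.064487*I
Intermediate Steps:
D(E) = 2*E^(5/2) (D(E) = ((2*E)*E)*√E = (2*E²)*√E = 2*E^(5/2))
-4739/D(-67) = -4739*(-I*√67/601526) = -(-4739)*I*√67/601526 = 4739*I*√67/601526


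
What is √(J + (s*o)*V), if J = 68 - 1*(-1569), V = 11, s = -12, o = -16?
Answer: √3749 ≈ 61.229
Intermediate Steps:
J = 1637 (J = 68 + 1569 = 1637)
√(J + (s*o)*V) = √(1637 - 12*(-16)*11) = √(1637 + 192*11) = √(1637 + 2112) = √3749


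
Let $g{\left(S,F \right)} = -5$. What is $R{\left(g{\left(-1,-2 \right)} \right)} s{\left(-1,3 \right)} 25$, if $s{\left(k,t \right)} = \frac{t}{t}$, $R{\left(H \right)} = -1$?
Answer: $-25$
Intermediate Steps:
$s{\left(k,t \right)} = 1$
$R{\left(g{\left(-1,-2 \right)} \right)} s{\left(-1,3 \right)} 25 = \left(-1\right) 1 \cdot 25 = \left(-1\right) 25 = -25$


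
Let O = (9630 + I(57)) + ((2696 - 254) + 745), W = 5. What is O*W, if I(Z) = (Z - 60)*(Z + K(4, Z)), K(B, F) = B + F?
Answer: 62315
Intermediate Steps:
I(Z) = (-60 + Z)*(4 + 2*Z) (I(Z) = (Z - 60)*(Z + (4 + Z)) = (-60 + Z)*(4 + 2*Z))
O = 12463 (O = (9630 + (-240 - 116*57 + 2*57²)) + ((2696 - 254) + 745) = (9630 + (-240 - 6612 + 2*3249)) + (2442 + 745) = (9630 + (-240 - 6612 + 6498)) + 3187 = (9630 - 354) + 3187 = 9276 + 3187 = 12463)
O*W = 12463*5 = 62315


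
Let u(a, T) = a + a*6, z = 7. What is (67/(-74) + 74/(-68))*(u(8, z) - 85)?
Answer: 36366/629 ≈ 57.816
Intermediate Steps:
u(a, T) = 7*a (u(a, T) = a + 6*a = 7*a)
(67/(-74) + 74/(-68))*(u(8, z) - 85) = (67/(-74) + 74/(-68))*(7*8 - 85) = (67*(-1/74) + 74*(-1/68))*(56 - 85) = (-67/74 - 37/34)*(-29) = -1254/629*(-29) = 36366/629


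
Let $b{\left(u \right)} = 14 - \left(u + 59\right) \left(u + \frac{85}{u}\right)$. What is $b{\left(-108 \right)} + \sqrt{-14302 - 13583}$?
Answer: $- \frac{574189}{108} + 13 i \sqrt{165} \approx -5316.6 + 166.99 i$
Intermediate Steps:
$b{\left(u \right)} = 14 - \left(59 + u\right) \left(u + \frac{85}{u}\right)$
$b{\left(-108 \right)} + \sqrt{-14302 - 13583} = \left(-71 - \left(-108\right)^{2} - \frac{5015}{-108} - -6372\right) + \sqrt{-14302 - 13583} = \left(-71 - 11664 - - \frac{5015}{108} + 6372\right) + \sqrt{-27885} = \left(-71 - 11664 + \frac{5015}{108} + 6372\right) + 13 i \sqrt{165} = - \frac{574189}{108} + 13 i \sqrt{165}$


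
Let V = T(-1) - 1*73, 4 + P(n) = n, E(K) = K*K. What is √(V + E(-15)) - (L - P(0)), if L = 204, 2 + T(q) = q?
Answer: -208 + √149 ≈ -195.79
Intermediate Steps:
T(q) = -2 + q
E(K) = K²
P(n) = -4 + n
V = -76 (V = (-2 - 1) - 1*73 = -3 - 73 = -76)
√(V + E(-15)) - (L - P(0)) = √(-76 + (-15)²) - (204 - (-4 + 0)) = √(-76 + 225) - (204 - 1*(-4)) = √149 - (204 + 4) = √149 - 1*208 = √149 - 208 = -208 + √149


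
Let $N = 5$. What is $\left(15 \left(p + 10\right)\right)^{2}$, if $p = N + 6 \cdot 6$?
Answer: $585225$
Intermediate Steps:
$p = 41$ ($p = 5 + 6 \cdot 6 = 5 + 36 = 41$)
$\left(15 \left(p + 10\right)\right)^{2} = \left(15 \left(41 + 10\right)\right)^{2} = \left(15 \cdot 51\right)^{2} = 765^{2} = 585225$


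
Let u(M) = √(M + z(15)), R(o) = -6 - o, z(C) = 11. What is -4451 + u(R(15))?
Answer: -4451 + I*√10 ≈ -4451.0 + 3.1623*I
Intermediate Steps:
u(M) = √(11 + M) (u(M) = √(M + 11) = √(11 + M))
-4451 + u(R(15)) = -4451 + √(11 + (-6 - 1*15)) = -4451 + √(11 + (-6 - 15)) = -4451 + √(11 - 21) = -4451 + √(-10) = -4451 + I*√10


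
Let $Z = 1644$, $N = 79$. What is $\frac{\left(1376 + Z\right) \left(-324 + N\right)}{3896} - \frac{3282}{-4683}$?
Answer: $- \frac{287680419}{1520414} \approx -189.21$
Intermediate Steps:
$\frac{\left(1376 + Z\right) \left(-324 + N\right)}{3896} - \frac{3282}{-4683} = \frac{\left(1376 + 1644\right) \left(-324 + 79\right)}{3896} - \frac{3282}{-4683} = 3020 \left(-245\right) \frac{1}{3896} - - \frac{1094}{1561} = \left(-739900\right) \frac{1}{3896} + \frac{1094}{1561} = - \frac{184975}{974} + \frac{1094}{1561} = - \frac{287680419}{1520414}$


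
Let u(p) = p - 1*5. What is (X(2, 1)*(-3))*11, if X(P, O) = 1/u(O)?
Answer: 33/4 ≈ 8.2500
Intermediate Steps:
u(p) = -5 + p (u(p) = p - 5 = -5 + p)
X(P, O) = 1/(-5 + O)
(X(2, 1)*(-3))*11 = (-3/(-5 + 1))*11 = (-3/(-4))*11 = -1/4*(-3)*11 = (3/4)*11 = 33/4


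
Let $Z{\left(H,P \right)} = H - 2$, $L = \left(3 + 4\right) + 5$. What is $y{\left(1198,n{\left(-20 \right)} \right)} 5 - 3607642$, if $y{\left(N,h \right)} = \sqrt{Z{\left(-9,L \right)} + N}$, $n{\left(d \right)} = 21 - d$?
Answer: $-3607642 + 5 \sqrt{1187} \approx -3.6075 \cdot 10^{6}$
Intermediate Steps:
$L = 12$ ($L = 7 + 5 = 12$)
$Z{\left(H,P \right)} = -2 + H$
$y{\left(N,h \right)} = \sqrt{-11 + N}$ ($y{\left(N,h \right)} = \sqrt{\left(-2 - 9\right) + N} = \sqrt{-11 + N}$)
$y{\left(1198,n{\left(-20 \right)} \right)} 5 - 3607642 = \sqrt{-11 + 1198} \cdot 5 - 3607642 = \sqrt{1187} \cdot 5 - 3607642 = 5 \sqrt{1187} - 3607642 = -3607642 + 5 \sqrt{1187}$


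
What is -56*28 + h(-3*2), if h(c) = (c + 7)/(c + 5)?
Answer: -1569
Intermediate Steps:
h(c) = (7 + c)/(5 + c)
-56*28 + h(-3*2) = -56*28 + (7 - 3*2)/(5 - 3*2) = -1568 + (7 - 6)/(5 - 6) = -1568 + 1/(-1) = -1568 - 1*1 = -1568 - 1 = -1569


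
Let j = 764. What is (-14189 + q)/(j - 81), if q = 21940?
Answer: 7751/683 ≈ 11.348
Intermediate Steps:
(-14189 + q)/(j - 81) = (-14189 + 21940)/(764 - 81) = 7751/683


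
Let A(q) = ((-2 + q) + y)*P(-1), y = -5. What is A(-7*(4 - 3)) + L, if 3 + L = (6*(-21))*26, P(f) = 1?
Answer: -3293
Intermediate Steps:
L = -3279 (L = -3 + (6*(-21))*26 = -3 - 126*26 = -3 - 3276 = -3279)
A(q) = -7 + q (A(q) = ((-2 + q) - 5)*1 = (-7 + q)*1 = -7 + q)
A(-7*(4 - 3)) + L = (-7 - 7*(4 - 3)) - 3279 = (-7 - 7*1) - 3279 = (-7 - 7) - 3279 = -14 - 3279 = -3293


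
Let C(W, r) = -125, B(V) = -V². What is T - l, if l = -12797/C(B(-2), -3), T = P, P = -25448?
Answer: -3193797/125 ≈ -25550.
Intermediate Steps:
T = -25448
l = 12797/125 (l = -12797/(-125) = -12797*(-1/125) = 12797/125 ≈ 102.38)
T - l = -25448 - 1*12797/125 = -25448 - 12797/125 = -3193797/125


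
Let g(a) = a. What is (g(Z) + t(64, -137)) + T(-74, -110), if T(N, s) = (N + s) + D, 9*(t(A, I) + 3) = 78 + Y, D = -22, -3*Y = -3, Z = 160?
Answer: -362/9 ≈ -40.222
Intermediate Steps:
Y = 1 (Y = -1/3*(-3) = 1)
t(A, I) = 52/9 (t(A, I) = -3 + (78 + 1)/9 = -3 + (1/9)*79 = -3 + 79/9 = 52/9)
T(N, s) = -22 + N + s (T(N, s) = (N + s) - 22 = -22 + N + s)
(g(Z) + t(64, -137)) + T(-74, -110) = (160 + 52/9) + (-22 - 74 - 110) = 1492/9 - 206 = -362/9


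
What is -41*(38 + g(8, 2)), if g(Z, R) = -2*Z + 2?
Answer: -984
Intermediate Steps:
g(Z, R) = 2 - 2*Z
-41*(38 + g(8, 2)) = -41*(38 + (2 - 2*8)) = -41*(38 + (2 - 16)) = -41*(38 - 14) = -41*24 = -984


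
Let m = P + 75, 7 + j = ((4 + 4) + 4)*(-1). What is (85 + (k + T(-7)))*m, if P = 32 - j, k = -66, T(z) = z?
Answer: 1512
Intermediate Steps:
j = -19 (j = -7 + ((4 + 4) + 4)*(-1) = -7 + (8 + 4)*(-1) = -7 + 12*(-1) = -7 - 12 = -19)
P = 51 (P = 32 - 1*(-19) = 32 + 19 = 51)
m = 126 (m = 51 + 75 = 126)
(85 + (k + T(-7)))*m = (85 + (-66 - 7))*126 = (85 - 73)*126 = 12*126 = 1512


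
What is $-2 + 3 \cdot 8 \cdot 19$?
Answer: $454$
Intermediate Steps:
$-2 + 3 \cdot 8 \cdot 19 = -2 + 24 \cdot 19 = -2 + 456 = 454$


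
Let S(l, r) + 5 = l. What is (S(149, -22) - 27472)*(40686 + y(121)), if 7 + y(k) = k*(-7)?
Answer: -1088528896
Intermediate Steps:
S(l, r) = -5 + l
y(k) = -7 - 7*k (y(k) = -7 + k*(-7) = -7 - 7*k)
(S(149, -22) - 27472)*(40686 + y(121)) = ((-5 + 149) - 27472)*(40686 + (-7 - 7*121)) = (144 - 27472)*(40686 + (-7 - 847)) = -27328*(40686 - 854) = -27328*39832 = -1088528896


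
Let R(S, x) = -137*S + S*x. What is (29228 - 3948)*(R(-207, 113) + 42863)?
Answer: 1209167680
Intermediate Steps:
(29228 - 3948)*(R(-207, 113) + 42863) = (29228 - 3948)*(-207*(-137 + 113) + 42863) = 25280*(-207*(-24) + 42863) = 25280*(4968 + 42863) = 25280*47831 = 1209167680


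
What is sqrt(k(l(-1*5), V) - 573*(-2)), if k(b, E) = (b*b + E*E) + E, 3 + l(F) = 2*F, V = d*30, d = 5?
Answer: sqrt(23965) ≈ 154.81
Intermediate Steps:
V = 150 (V = 5*30 = 150)
l(F) = -3 + 2*F
k(b, E) = E + E**2 + b**2 (k(b, E) = (b**2 + E**2) + E = (E**2 + b**2) + E = E + E**2 + b**2)
sqrt(k(l(-1*5), V) - 573*(-2)) = sqrt((150 + 150**2 + (-3 + 2*(-1*5))**2) - 573*(-2)) = sqrt((150 + 22500 + (-3 + 2*(-5))**2) + 1146) = sqrt((150 + 22500 + (-3 - 10)**2) + 1146) = sqrt((150 + 22500 + (-13)**2) + 1146) = sqrt((150 + 22500 + 169) + 1146) = sqrt(22819 + 1146) = sqrt(23965)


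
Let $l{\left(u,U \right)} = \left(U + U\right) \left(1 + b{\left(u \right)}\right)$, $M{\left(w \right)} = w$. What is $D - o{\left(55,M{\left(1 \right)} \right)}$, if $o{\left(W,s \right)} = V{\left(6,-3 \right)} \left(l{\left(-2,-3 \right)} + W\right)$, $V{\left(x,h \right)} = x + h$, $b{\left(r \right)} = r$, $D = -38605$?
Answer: $-38788$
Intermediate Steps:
$V{\left(x,h \right)} = h + x$
$l{\left(u,U \right)} = 2 U \left(1 + u\right)$ ($l{\left(u,U \right)} = \left(U + U\right) \left(1 + u\right) = 2 U \left(1 + u\right)$)
$o{\left(W,s \right)} = 18 + 3 W$ ($o{\left(W,s \right)} = \left(-3 + 6\right) \left(2 \left(-3\right) \left(1 - 2\right) + W\right) = 3 \left(2 \left(-3\right) \left(-1\right) + W\right) = 3 \left(6 + W\right) = 18 + 3 W$)
$D - o{\left(55,M{\left(1 \right)} \right)} = -38605 - \left(18 + 3 \cdot 55\right) = -38605 - \left(18 + 165\right) = -38605 - 183 = -38788$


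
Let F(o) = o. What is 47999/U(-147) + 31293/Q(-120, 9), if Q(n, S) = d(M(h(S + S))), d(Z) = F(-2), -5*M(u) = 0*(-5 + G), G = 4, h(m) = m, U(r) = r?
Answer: -670867/42 ≈ -15973.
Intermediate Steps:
M(u) = 0 (M(u) = -0*(-5 + 4) = -0*(-1) = -⅕*0 = 0)
d(Z) = -2
Q(n, S) = -2
47999/U(-147) + 31293/Q(-120, 9) = 47999/(-147) + 31293/(-2) = 47999*(-1/147) + 31293*(-½) = -6857/21 - 31293/2 = -670867/42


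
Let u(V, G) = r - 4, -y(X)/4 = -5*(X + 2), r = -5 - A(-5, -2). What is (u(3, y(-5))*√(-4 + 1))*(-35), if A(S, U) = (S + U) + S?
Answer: -105*I*√3 ≈ -181.87*I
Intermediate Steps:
A(S, U) = U + 2*S
r = 7 (r = -5 - (-2 + 2*(-5)) = -5 - (-2 - 10) = -5 - 1*(-12) = -5 + 12 = 7)
y(X) = 40 + 20*X (y(X) = -(-20)*(X + 2) = -(-20)*(2 + X) = -4*(-10 - 5*X) = 40 + 20*X)
u(V, G) = 3 (u(V, G) = 7 - 4 = 3)
(u(3, y(-5))*√(-4 + 1))*(-35) = (3*√(-4 + 1))*(-35) = (3*√(-3))*(-35) = (3*(I*√3))*(-35) = (3*I*√3)*(-35) = -105*I*√3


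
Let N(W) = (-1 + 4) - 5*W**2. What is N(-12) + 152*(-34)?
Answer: -5885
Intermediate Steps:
N(W) = 3 - 5*W**2
N(-12) + 152*(-34) = (3 - 5*(-12)**2) + 152*(-34) = (3 - 5*144) - 5168 = (3 - 720) - 5168 = -717 - 5168 = -5885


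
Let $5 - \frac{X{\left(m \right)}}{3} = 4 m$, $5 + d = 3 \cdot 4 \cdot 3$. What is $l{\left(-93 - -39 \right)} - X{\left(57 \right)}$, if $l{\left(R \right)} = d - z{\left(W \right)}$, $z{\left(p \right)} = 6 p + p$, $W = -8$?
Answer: $756$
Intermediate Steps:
$d = 31$ ($d = -5 + 3 \cdot 4 \cdot 3 = -5 + 12 \cdot 3 = -5 + 36 = 31$)
$z{\left(p \right)} = 7 p$
$l{\left(R \right)} = 87$ ($l{\left(R \right)} = 31 - 7 \left(-8\right) = 31 - -56 = 31 + 56 = 87$)
$X{\left(m \right)} = 15 - 12 m$ ($X{\left(m \right)} = 15 - 3 \cdot 4 m = 15 - 12 m$)
$l{\left(-93 - -39 \right)} - X{\left(57 \right)} = 87 - \left(15 - 684\right) = 87 - -669 = 87 + 669 = 756$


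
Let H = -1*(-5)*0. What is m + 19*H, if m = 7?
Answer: 7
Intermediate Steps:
H = 0 (H = 5*0 = 0)
m + 19*H = 7 + 19*0 = 7 + 0 = 7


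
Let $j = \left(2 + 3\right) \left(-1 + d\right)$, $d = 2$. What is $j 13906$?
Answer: $69530$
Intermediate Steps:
$j = 5$ ($j = \left(2 + 3\right) \left(-1 + 2\right) = 5 \cdot 1 = 5$)
$j 13906 = 5 \cdot 13906 = 69530$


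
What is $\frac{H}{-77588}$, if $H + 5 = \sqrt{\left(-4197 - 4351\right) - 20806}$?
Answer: $\frac{5}{77588} - \frac{i \sqrt{29354}}{77588} \approx 6.4443 \cdot 10^{-5} - 0.0022082 i$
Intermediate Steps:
$H = -5 + i \sqrt{29354}$ ($H = -5 + \sqrt{\left(-4197 - 4351\right) - 20806} = -5 + \sqrt{-8548 - 20806} = -5 + \sqrt{-29354} = -5 + i \sqrt{29354} \approx -5.0 + 171.33 i$)
$\frac{H}{-77588} = \frac{-5 + i \sqrt{29354}}{-77588} = \left(-5 + i \sqrt{29354}\right) \left(- \frac{1}{77588}\right) = \frac{5}{77588} - \frac{i \sqrt{29354}}{77588}$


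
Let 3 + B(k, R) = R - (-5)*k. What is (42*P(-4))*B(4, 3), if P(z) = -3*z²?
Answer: -40320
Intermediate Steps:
B(k, R) = -3 + R + 5*k (B(k, R) = -3 + (R - (-5)*k) = -3 + (R + 5*k) = -3 + R + 5*k)
(42*P(-4))*B(4, 3) = (42*(-3*(-4)²))*(-3 + 3 + 5*4) = (42*(-3*16))*(-3 + 3 + 20) = (42*(-48))*20 = -2016*20 = -40320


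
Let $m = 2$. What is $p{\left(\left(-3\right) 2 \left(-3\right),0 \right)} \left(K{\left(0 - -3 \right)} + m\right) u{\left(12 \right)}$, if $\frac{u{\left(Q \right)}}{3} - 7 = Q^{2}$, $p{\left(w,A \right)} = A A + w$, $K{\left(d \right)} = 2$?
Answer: $32616$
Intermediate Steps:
$p{\left(w,A \right)} = w + A^{2}$ ($p{\left(w,A \right)} = A^{2} + w = w + A^{2}$)
$u{\left(Q \right)} = 21 + 3 Q^{2}$
$p{\left(\left(-3\right) 2 \left(-3\right),0 \right)} \left(K{\left(0 - -3 \right)} + m\right) u{\left(12 \right)} = \left(\left(-3\right) 2 \left(-3\right) + 0^{2}\right) \left(2 + 2\right) \left(21 + 3 \cdot 12^{2}\right) = \left(\left(-6\right) \left(-3\right) + 0\right) 4 \left(21 + 3 \cdot 144\right) = \left(18 + 0\right) 4 \left(21 + 432\right) = 18 \cdot 4 \cdot 453 = 72 \cdot 453 = 32616$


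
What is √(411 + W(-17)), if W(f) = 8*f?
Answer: 5*√11 ≈ 16.583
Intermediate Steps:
√(411 + W(-17)) = √(411 + 8*(-17)) = √(411 - 136) = √275 = 5*√11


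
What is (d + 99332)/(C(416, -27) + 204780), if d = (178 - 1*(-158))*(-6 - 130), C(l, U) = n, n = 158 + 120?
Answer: 26818/102529 ≈ 0.26157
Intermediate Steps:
n = 278
C(l, U) = 278
d = -45696 (d = (178 + 158)*(-136) = 336*(-136) = -45696)
(d + 99332)/(C(416, -27) + 204780) = (-45696 + 99332)/(278 + 204780) = 53636/205058 = 53636*(1/205058) = 26818/102529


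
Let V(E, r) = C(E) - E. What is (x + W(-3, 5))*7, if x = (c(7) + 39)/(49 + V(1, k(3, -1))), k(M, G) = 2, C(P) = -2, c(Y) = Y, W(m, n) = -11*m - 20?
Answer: 98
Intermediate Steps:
W(m, n) = -20 - 11*m
V(E, r) = -2 - E
x = 1 (x = (7 + 39)/(49 + (-2 - 1*1)) = 46/(49 + (-2 - 1)) = 46/(49 - 3) = 46/46 = 46*(1/46) = 1)
(x + W(-3, 5))*7 = (1 + (-20 - 11*(-3)))*7 = (1 + (-20 + 33))*7 = (1 + 13)*7 = 14*7 = 98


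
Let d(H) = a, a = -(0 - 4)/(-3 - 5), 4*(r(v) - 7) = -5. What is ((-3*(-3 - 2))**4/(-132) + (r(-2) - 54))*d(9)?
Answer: 9499/44 ≈ 215.89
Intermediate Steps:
r(v) = 23/4 (r(v) = 7 + (1/4)*(-5) = 7 - 5/4 = 23/4)
a = -1/2 (a = -(-4)/(-8) = -(-4)*(-1)/8 = -1*1/2 = -1/2 ≈ -0.50000)
d(H) = -1/2
((-3*(-3 - 2))**4/(-132) + (r(-2) - 54))*d(9) = ((-3*(-3 - 2))**4/(-132) + (23/4 - 54))*(-1/2) = ((-3*(-5))**4*(-1/132) - 193/4)*(-1/2) = (15**4*(-1/132) - 193/4)*(-1/2) = (50625*(-1/132) - 193/4)*(-1/2) = (-16875/44 - 193/4)*(-1/2) = -9499/22*(-1/2) = 9499/44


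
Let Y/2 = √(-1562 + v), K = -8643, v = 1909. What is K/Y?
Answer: -8643*√347/694 ≈ -231.99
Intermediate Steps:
Y = 2*√347 (Y = 2*√(-1562 + 1909) = 2*√347 ≈ 37.256)
K/Y = -8643*√347/694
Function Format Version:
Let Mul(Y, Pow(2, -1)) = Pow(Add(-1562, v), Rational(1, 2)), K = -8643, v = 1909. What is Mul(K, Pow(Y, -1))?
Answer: Mul(Rational(-8643, 694), Pow(347, Rational(1, 2))) ≈ -231.99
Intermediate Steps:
Y = Mul(2, Pow(347, Rational(1, 2))) (Y = Mul(2, Pow(Add(-1562, 1909), Rational(1, 2))) = Mul(2, Pow(347, Rational(1, 2))) ≈ 37.256)
Mul(K, Pow(Y, -1)) = Mul(-8643, Pow(Mul(2, Pow(347, Rational(1, 2))), -1)) = Mul(-8643, Mul(Rational(1, 694), Pow(347, Rational(1, 2)))) = Mul(Rational(-8643, 694), Pow(347, Rational(1, 2)))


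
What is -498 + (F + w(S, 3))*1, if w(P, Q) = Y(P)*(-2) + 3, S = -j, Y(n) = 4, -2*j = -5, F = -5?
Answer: -508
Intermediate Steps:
j = 5/2 (j = -½*(-5) = 5/2 ≈ 2.5000)
S = -5/2 (S = -1*5/2 = -5/2 ≈ -2.5000)
w(P, Q) = -5 (w(P, Q) = 4*(-2) + 3 = -8 + 3 = -5)
-498 + (F + w(S, 3))*1 = -498 + (-5 - 5)*1 = -498 - 10*1 = -498 - 10 = -508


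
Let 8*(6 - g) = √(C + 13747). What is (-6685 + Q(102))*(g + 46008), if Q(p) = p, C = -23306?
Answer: -302910162 + 72413*I*√79/8 ≈ -3.0291e+8 + 80453.0*I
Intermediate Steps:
g = 6 - 11*I*√79/8 (g = 6 - √(-23306 + 13747)/8 = 6 - 11*I*√79/8 ≈ 6.0 - 12.221*I)
(-6685 + Q(102))*(g + 46008) = (-6685 + 102)*((6 - 11*I*√79/8) + 46008) = -6583*(46014 - 11*I*√79/8) = -302910162 + 72413*I*√79/8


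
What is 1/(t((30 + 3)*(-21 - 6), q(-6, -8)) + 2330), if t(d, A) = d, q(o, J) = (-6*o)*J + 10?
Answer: 1/1439 ≈ 0.00069493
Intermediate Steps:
q(o, J) = 10 - 6*J*o (q(o, J) = -6*J*o + 10 = 10 - 6*J*o)
1/(t((30 + 3)*(-21 - 6), q(-6, -8)) + 2330) = 1/((30 + 3)*(-21 - 6) + 2330) = 1/(33*(-27) + 2330) = 1/(-891 + 2330) = 1/1439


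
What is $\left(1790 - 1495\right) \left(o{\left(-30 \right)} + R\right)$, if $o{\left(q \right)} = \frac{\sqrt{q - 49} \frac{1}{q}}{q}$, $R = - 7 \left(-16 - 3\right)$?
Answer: $39235 + \frac{59 i \sqrt{79}}{180} \approx 39235.0 + 2.9134 i$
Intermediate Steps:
$R = 133$ ($R = \left(-7\right) \left(-19\right) = 133$)
$o{\left(q \right)} = \frac{\sqrt{-49 + q}}{q^{2}}$ ($o{\left(q \right)} = \frac{\sqrt{-49 + q} \frac{1}{q}}{q} = \frac{\frac{1}{q} \sqrt{-49 + q}}{q} = \frac{\sqrt{-49 + q}}{q^{2}}$)
$\left(1790 - 1495\right) \left(o{\left(-30 \right)} + R\right) = \left(1790 - 1495\right) \left(\frac{\sqrt{-49 - 30}}{900} + 133\right) = 295 \left(\frac{\sqrt{-79}}{900} + 133\right) = 295 \left(\frac{i \sqrt{79}}{900} + 133\right) = 295 \left(133 + \frac{i \sqrt{79}}{900}\right) = 39235 + \frac{59 i \sqrt{79}}{180}$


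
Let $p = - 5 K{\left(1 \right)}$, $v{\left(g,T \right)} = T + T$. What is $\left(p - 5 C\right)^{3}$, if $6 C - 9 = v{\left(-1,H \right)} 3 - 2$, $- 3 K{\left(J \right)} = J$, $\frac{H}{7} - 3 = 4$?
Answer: $- \frac{3341362375}{216} \approx -1.5469 \cdot 10^{7}$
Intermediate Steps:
$H = 49$ ($H = 21 + 7 \cdot 4 = 21 + 28 = 49$)
$K{\left(J \right)} = - \frac{J}{3}$
$v{\left(g,T \right)} = 2 T$
$p = \frac{5}{3}$ ($p = - 5 \left(\left(- \frac{1}{3}\right) 1\right) = \left(-5\right) \left(- \frac{1}{3}\right) = \frac{5}{3} \approx 1.6667$)
$C = \frac{301}{6}$ ($C = \frac{3}{2} + \frac{2 \cdot 49 \cdot 3 - 2}{6} = \frac{3}{2} + \frac{98 \cdot 3 - 2}{6} = \frac{3}{2} + \frac{294 - 2}{6} = \frac{3}{2} + \frac{1}{6} \cdot 292 = \frac{3}{2} + \frac{146}{3} = \frac{301}{6} \approx 50.167$)
$\left(p - 5 C\right)^{3} = \left(\frac{5}{3} - \frac{1505}{6}\right)^{3} = \left(- \frac{1495}{6}\right)^{3} = - \frac{3341362375}{216}$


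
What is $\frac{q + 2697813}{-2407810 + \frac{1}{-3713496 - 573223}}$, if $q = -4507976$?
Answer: $\frac{7759660125197}{10321604875391} \approx 0.75179$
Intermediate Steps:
$\frac{q + 2697813}{-2407810 + \frac{1}{-3713496 - 573223}} = \frac{-4507976 + 2697813}{-2407810 + \frac{1}{-3713496 - 573223}} = - \frac{1810163}{-2407810 + \frac{1}{-4286719}} = - \frac{1810163}{-2407810 - \frac{1}{4286719}} = - \frac{1810163}{- \frac{10321604875391}{4286719}} = \left(-1810163\right) \left(- \frac{4286719}{10321604875391}\right) = \frac{7759660125197}{10321604875391}$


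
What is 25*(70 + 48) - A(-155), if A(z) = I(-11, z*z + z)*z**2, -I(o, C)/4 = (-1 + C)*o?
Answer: -25231916950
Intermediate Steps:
I(o, C) = -4*o*(-1 + C) (I(o, C) = -4*(-1 + C)*o = -4*o*(-1 + C))
A(z) = z**2*(-44 + 44*z + 44*z**2) (A(z) = (4*(-11)*(1 - (z*z + z)))*z**2 = (4*(-11)*(1 - (z**2 + z)))*z**2 = (4*(-11)*(1 - (z + z**2)))*z**2 = (4*(-11)*(1 + (-z - z**2)))*z**2 = (4*(-11)*(1 - z - z**2))*z**2 = (-44 + 44*z + 44*z**2)*z**2 = z**2*(-44 + 44*z + 44*z**2))
25*(70 + 48) - A(-155) = 25*(70 + 48) - 44*(-155)**2*(-1 - 155*(1 - 155)) = 25*118 - 44*24025*(-1 - 155*(-154)) = 2950 - 44*24025*(-1 + 23870) = 2950 - 44*24025*23869 = 2950 - 1*25231919900 = 2950 - 25231919900 = -25231916950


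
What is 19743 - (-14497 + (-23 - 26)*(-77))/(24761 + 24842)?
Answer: 979322753/49603 ≈ 19743.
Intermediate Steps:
19743 - (-14497 + (-23 - 26)*(-77))/(24761 + 24842) = 19743 - (-14497 - 49*(-77))/49603 = 19743 - (-14497 + 3773)/49603 = 19743 - (-10724)/49603 = 19743 - 1*(-10724/49603) = 19743 + 10724/49603 = 979322753/49603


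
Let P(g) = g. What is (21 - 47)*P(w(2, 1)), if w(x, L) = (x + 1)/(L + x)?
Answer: -26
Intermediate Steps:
w(x, L) = (1 + x)/(L + x)
(21 - 47)*P(w(2, 1)) = (21 - 47)*((1 + 2)/(1 + 2)) = -26*3/3 = -26*1 = -26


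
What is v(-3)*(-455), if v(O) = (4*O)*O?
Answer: -16380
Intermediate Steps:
v(O) = 4*O²
v(-3)*(-455) = (4*(-3)²)*(-455) = (4*9)*(-455) = 36*(-455) = -16380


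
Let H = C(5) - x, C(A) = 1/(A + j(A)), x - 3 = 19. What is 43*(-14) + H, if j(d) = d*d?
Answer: -18719/30 ≈ -623.97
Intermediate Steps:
j(d) = d**2
x = 22 (x = 3 + 19 = 22)
C(A) = 1/(A + A**2)
H = -659/30 (H = 1/(5*(1 + 5)) - 1*22 = (1/5)/6 - 22 = (1/5)*(1/6) - 22 = 1/30 - 22 = -659/30 ≈ -21.967)
43*(-14) + H = 43*(-14) - 659/30 = -602 - 659/30 = -18719/30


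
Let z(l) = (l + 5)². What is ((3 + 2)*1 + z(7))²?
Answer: 22201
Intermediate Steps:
z(l) = (5 + l)²
((3 + 2)*1 + z(7))² = ((3 + 2)*1 + (5 + 7)²)² = (5*1 + 12²)² = (5 + 144)² = 149² = 22201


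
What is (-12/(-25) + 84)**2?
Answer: 4460544/625 ≈ 7136.9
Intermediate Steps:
(-12/(-25) + 84)**2 = (-12*(-1)/25 + 84)**2 = (-3*(-4/25) + 84)**2 = (12/25 + 84)**2 = (2112/25)**2 = 4460544/625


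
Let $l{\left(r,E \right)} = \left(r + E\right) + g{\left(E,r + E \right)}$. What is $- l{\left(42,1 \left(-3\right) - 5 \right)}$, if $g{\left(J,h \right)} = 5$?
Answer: $-39$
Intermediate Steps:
$l{\left(r,E \right)} = 5 + E + r$ ($l{\left(r,E \right)} = \left(r + E\right) + 5 = \left(E + r\right) + 5 = 5 + E + r$)
$- l{\left(42,1 \left(-3\right) - 5 \right)} = - (5 + \left(1 \left(-3\right) - 5\right) + 42) = - (5 - 8 + 42) = \left(-1\right) 39 = -39$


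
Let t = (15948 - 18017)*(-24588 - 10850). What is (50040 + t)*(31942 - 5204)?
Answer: 1961800803356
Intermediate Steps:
t = 73321222 (t = -2069*(-35438) = 73321222)
(50040 + t)*(31942 - 5204) = (50040 + 73321222)*(31942 - 5204) = 73371262*26738 = 1961800803356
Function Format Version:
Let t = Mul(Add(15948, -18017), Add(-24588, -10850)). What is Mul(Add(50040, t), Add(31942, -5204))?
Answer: 1961800803356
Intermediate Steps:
t = 73321222 (t = Mul(-2069, -35438) = 73321222)
Mul(Add(50040, t), Add(31942, -5204)) = Mul(Add(50040, 73321222), Add(31942, -5204)) = Mul(73371262, 26738) = 1961800803356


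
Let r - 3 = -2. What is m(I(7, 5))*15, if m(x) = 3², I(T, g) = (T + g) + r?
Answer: 135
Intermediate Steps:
r = 1 (r = 3 - 2 = 1)
I(T, g) = 1 + T + g (I(T, g) = (T + g) + 1 = 1 + T + g)
m(x) = 9
m(I(7, 5))*15 = 9*15 = 135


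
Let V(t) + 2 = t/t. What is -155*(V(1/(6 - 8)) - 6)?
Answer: 1085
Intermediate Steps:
V(t) = -1 (V(t) = -2 + t/t = -2 + 1 = -1)
-155*(V(1/(6 - 8)) - 6) = -155*(-1 - 6) = -155*(-7) = 1085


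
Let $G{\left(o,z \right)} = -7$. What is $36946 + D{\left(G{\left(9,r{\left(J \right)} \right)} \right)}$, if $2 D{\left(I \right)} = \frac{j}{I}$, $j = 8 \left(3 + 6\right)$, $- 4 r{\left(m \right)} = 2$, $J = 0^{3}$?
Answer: $\frac{258586}{7} \approx 36941.0$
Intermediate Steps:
$J = 0$
$r{\left(m \right)} = - \frac{1}{2}$ ($r{\left(m \right)} = \left(- \frac{1}{4}\right) 2 = - \frac{1}{2}$)
$j = 72$ ($j = 8 \cdot 9 = 72$)
$D{\left(I \right)} = \frac{36}{I}$ ($D{\left(I \right)} = \frac{72 \frac{1}{I}}{2} = \frac{36}{I}$)
$36946 + D{\left(G{\left(9,r{\left(J \right)} \right)} \right)} = 36946 + \frac{36}{-7} = 36946 + 36 \left(- \frac{1}{7}\right) = 36946 - \frac{36}{7} = \frac{258586}{7}$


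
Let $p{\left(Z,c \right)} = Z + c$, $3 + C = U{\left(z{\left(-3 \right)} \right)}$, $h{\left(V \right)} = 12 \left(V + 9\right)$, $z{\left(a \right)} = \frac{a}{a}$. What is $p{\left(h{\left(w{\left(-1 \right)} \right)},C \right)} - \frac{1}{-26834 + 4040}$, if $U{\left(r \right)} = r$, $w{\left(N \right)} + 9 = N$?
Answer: $- \frac{319115}{22794} \approx -14.0$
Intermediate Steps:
$w{\left(N \right)} = -9 + N$
$z{\left(a \right)} = 1$
$h{\left(V \right)} = 108 + 12 V$ ($h{\left(V \right)} = 12 \left(9 + V\right) = 108 + 12 V$)
$C = -2$ ($C = -3 + 1 = -2$)
$p{\left(h{\left(w{\left(-1 \right)} \right)},C \right)} - \frac{1}{-26834 + 4040} = \left(\left(108 + 12 \left(-9 - 1\right)\right) - 2\right) - \frac{1}{-26834 + 4040} = \left(\left(108 + 12 \left(-10\right)\right) - 2\right) - \frac{1}{-22794} = \left(\left(108 - 120\right) - 2\right) - - \frac{1}{22794} = \left(-12 - 2\right) + \frac{1}{22794} = -14 + \frac{1}{22794} = - \frac{319115}{22794}$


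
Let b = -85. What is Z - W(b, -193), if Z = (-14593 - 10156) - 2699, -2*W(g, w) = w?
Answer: -55089/2 ≈ -27545.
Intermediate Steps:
W(g, w) = -w/2
Z = -27448 (Z = -24749 - 2699 = -27448)
Z - W(b, -193) = -27448 - (-1)*(-193)/2 = -27448 - 1*193/2 = -27448 - 193/2 = -55089/2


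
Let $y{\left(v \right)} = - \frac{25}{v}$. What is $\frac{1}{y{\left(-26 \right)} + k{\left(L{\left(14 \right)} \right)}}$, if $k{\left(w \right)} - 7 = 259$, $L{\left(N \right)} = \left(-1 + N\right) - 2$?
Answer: $\frac{26}{6941} \approx 0.0037459$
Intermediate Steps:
$L{\left(N \right)} = -3 + N$
$k{\left(w \right)} = 266$ ($k{\left(w \right)} = 7 + 259 = 266$)
$\frac{1}{y{\left(-26 \right)} + k{\left(L{\left(14 \right)} \right)}} = \frac{1}{- \frac{25}{-26} + 266} = \frac{1}{\left(-25\right) \left(- \frac{1}{26}\right) + 266} = \frac{1}{\frac{25}{26} + 266} = \frac{1}{\frac{6941}{26}} = \frac{26}{6941}$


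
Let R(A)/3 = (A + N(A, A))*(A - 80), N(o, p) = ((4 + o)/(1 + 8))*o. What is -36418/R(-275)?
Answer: 417/97625 ≈ 0.0042714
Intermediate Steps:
N(o, p) = o*(4/9 + o/9) (N(o, p) = ((4 + o)/9)*o = ((4 + o)*(⅑))*o = (4/9 + o/9)*o = o*(4/9 + o/9))
R(A) = 3*(-80 + A)*(A + A*(4 + A)/9) (R(A) = 3*((A + A*(4 + A)/9)*(A - 80)) = 3*((A + A*(4 + A)/9)*(-80 + A)) = 3*((-80 + A)*(A + A*(4 + A)/9)) = 3*(-80 + A)*(A + A*(4 + A)/9))
-36418/R(-275) = -36418*(-3/(275*(-1040 + (-275)² - 67*(-275)))) = -36418*(-3/(275*(-1040 + 75625 + 18425))) = -36418/((⅓)*(-275)*93010) = -36418/(-25577750/3) = -36418*(-3/25577750) = 417/97625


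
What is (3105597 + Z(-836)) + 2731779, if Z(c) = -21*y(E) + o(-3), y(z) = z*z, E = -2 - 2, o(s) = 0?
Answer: 5837040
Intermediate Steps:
E = -4
y(z) = z²
Z(c) = -336 (Z(c) = -21*(-4)² + 0 = -21*16 + 0 = -336 + 0 = -336)
(3105597 + Z(-836)) + 2731779 = (3105597 - 336) + 2731779 = 3105261 + 2731779 = 5837040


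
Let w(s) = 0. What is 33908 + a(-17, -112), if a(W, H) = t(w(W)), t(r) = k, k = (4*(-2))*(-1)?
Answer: 33916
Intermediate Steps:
k = 8 (k = -8*(-1) = 8)
t(r) = 8
a(W, H) = 8
33908 + a(-17, -112) = 33908 + 8 = 33916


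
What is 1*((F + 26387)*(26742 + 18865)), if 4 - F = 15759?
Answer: 484893624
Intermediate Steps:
F = -15755 (F = 4 - 1*15759 = 4 - 15759 = -15755)
1*((F + 26387)*(26742 + 18865)) = 1*((-15755 + 26387)*(26742 + 18865)) = 1*(10632*45607) = 1*484893624 = 484893624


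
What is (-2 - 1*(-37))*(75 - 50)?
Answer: 875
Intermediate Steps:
(-2 - 1*(-37))*(75 - 50) = (-2 + 37)*25 = 35*25 = 875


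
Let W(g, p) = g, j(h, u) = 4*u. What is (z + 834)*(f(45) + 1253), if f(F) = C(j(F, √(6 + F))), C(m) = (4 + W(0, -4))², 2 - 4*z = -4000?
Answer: 4655961/2 ≈ 2.3280e+6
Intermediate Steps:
z = 2001/2 (z = ½ - ¼*(-4000) = ½ + 1000 = 2001/2 ≈ 1000.5)
C(m) = 16 (C(m) = (4 + 0)² = 4² = 16)
f(F) = 16
(z + 834)*(f(45) + 1253) = (2001/2 + 834)*(16 + 1253) = (3669/2)*1269 = 4655961/2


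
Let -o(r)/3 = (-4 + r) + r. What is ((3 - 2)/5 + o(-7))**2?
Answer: 73441/25 ≈ 2937.6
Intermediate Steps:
o(r) = 12 - 6*r (o(r) = -3*((-4 + r) + r) = -3*(-4 + 2*r) = 12 - 6*r)
((3 - 2)/5 + o(-7))**2 = ((3 - 2)/5 + (12 - 6*(-7)))**2 = (1*(1/5) + (12 + 42))**2 = (1/5 + 54)**2 = (271/5)**2 = 73441/25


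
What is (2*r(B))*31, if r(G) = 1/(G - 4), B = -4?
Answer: -31/4 ≈ -7.7500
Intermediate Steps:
r(G) = 1/(-4 + G)
(2*r(B))*31 = (2/(-4 - 4))*31 = (2/(-8))*31 = (2*(-⅛))*31 = -¼*31 = -31/4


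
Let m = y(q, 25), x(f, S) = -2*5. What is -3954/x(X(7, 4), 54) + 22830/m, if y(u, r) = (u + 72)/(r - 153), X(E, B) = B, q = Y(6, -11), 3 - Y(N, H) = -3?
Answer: -2409499/65 ≈ -37069.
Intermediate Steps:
Y(N, H) = 6 (Y(N, H) = 3 - 1*(-3) = 3 + 3 = 6)
q = 6
x(f, S) = -10
y(u, r) = (72 + u)/(-153 + r)
m = -39/64 (m = (72 + 6)/(-153 + 25) = 78/(-128) = -1/128*78 = -39/64 ≈ -0.60938)
-3954/x(X(7, 4), 54) + 22830/m = -3954/(-10) + 22830/(-39/64) = -3954*(-⅒) + 22830*(-64/39) = 1977/5 - 487040/13 = -2409499/65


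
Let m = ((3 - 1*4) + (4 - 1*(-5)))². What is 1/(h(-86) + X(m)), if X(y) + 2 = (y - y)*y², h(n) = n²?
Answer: 1/7394 ≈ 0.00013524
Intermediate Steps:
m = 64 (m = ((3 - 4) + (4 + 5))² = (-1 + 9)² = 8² = 64)
X(y) = -2 (X(y) = -2 + (y - y)*y² = -2 + 0*y² = -2 + 0 = -2)
1/(h(-86) + X(m)) = 1/((-86)² - 2) = 1/(7396 - 2) = 1/7394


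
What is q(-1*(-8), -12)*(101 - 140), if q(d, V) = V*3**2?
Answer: 4212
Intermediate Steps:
q(d, V) = 9*V (q(d, V) = V*9 = 9*V)
q(-1*(-8), -12)*(101 - 140) = (9*(-12))*(101 - 140) = -108*(-39) = 4212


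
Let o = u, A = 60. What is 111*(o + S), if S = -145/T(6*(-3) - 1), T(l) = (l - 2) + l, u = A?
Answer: 56499/8 ≈ 7062.4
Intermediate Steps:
u = 60
T(l) = -2 + 2*l (T(l) = (-2 + l) + l = -2 + 2*l)
o = 60
S = 29/8 (S = -145/(-2 + 2*(6*(-3) - 1)) = -145/(-2 + 2*(-18 - 1)) = -145/(-2 + 2*(-19)) = -145/(-2 - 38) = -145/(-40) = -145*(-1/40) = 29/8 ≈ 3.6250)
111*(o + S) = 111*(60 + 29/8) = 111*(509/8) = 56499/8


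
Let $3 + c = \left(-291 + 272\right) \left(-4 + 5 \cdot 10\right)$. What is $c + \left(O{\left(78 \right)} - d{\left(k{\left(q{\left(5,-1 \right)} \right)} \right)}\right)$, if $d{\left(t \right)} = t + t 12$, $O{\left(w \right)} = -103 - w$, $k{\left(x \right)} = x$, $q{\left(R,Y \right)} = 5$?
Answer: $-1123$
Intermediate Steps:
$d{\left(t \right)} = 13 t$ ($d{\left(t \right)} = t + 12 t = 13 t$)
$c = -877$ ($c = -3 + \left(-291 + 272\right) \left(-4 + 5 \cdot 10\right) = -3 - 19 \left(-4 + 50\right) = -3 - 874 = -877$)
$c + \left(O{\left(78 \right)} - d{\left(k{\left(q{\left(5,-1 \right)} \right)} \right)}\right) = -877 - \left(181 + 13 \cdot 5\right) = -877 - 246 = -1123$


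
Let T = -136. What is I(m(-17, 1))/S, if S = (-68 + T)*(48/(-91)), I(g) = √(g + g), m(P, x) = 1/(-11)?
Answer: 91*I*√22/107712 ≈ 0.0039627*I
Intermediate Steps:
m(P, x) = -1/11
I(g) = √2*√g (I(g) = √(2*g) = √2*√g)
S = 9792/91 (S = (-68 - 136)*(48/(-91)) = -9792*(-1)/91 = -204*(-48/91) = 9792/91 ≈ 107.60)
I(m(-17, 1))/S = (√2*√(-1/11))/(9792/91) = (√2*(I*√11/11))*(91/9792) = (I*√22/11)*(91/9792) = 91*I*√22/107712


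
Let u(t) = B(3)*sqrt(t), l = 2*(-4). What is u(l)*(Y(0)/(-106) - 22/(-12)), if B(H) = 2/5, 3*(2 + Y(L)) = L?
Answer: 1178*I*sqrt(2)/795 ≈ 2.0955*I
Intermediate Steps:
Y(L) = -2 + L/3
B(H) = 2/5 (B(H) = 2*(1/5) = 2/5)
l = -8
u(t) = 2*sqrt(t)/5
u(l)*(Y(0)/(-106) - 22/(-12)) = (2*sqrt(-8)/5)*((-2 + (1/3)*0)/(-106) - 22/(-12)) = (2*(2*I*sqrt(2))/5)*((-2 + 0)*(-1/106) - 22*(-1/12)) = (4*I*sqrt(2)/5)*(-2*(-1/106) + 11/6) = (4*I*sqrt(2)/5)*(1/53 + 11/6) = (4*I*sqrt(2)/5)*(589/318) = 1178*I*sqrt(2)/795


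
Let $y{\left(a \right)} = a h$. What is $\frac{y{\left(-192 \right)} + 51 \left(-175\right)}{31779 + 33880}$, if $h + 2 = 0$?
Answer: $- \frac{8541}{65659} \approx -0.13008$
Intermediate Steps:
$h = -2$ ($h = -2 + 0 = -2$)
$y{\left(a \right)} = - 2 a$ ($y{\left(a \right)} = a \left(-2\right) = - 2 a$)
$\frac{y{\left(-192 \right)} + 51 \left(-175\right)}{31779 + 33880} = \frac{\left(-2\right) \left(-192\right) + 51 \left(-175\right)}{31779 + 33880} = \frac{384 - 8925}{65659} = \left(-8541\right) \frac{1}{65659} = - \frac{8541}{65659}$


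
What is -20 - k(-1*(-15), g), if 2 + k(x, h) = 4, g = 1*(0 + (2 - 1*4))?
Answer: -22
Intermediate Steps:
g = -2 (g = 1*(0 + (2 - 4)) = 1*(0 - 2) = 1*(-2) = -2)
k(x, h) = 2 (k(x, h) = -2 + 4 = 2)
-20 - k(-1*(-15), g) = -20 - 1*2 = -20 - 2 = -22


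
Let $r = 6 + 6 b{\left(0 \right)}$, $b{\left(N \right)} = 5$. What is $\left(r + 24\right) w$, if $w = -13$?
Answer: $-780$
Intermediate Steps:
$r = 36$ ($r = 6 + 6 \cdot 5 = 6 + 30 = 36$)
$\left(r + 24\right) w = \left(36 + 24\right) \left(-13\right) = 60 \left(-13\right) = -780$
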